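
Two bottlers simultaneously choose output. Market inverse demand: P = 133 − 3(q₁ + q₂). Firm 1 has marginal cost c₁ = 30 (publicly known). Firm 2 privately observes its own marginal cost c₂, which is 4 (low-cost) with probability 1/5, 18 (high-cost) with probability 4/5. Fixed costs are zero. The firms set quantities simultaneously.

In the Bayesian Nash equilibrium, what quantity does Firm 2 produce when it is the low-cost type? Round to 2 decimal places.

Each type of Firm 2 best-responds to q₁; Firm 1 best-responds to the expected q₂ over Firm 2's types.
Firm 2 with cost c maximizes (133 − 3(q₁+q₂) − c)·q₂, giving q₂(c) = (133 − c − 3q₁)/6.
E[c₂] = 1/5·4 + 4/5·18 = 15.2
Firm 1's FOC against E[q₂] yields q₁ = (133 − 2·30 + E[c₂])/9 = (133 − 60 + 15.2)/9 = 9.8.
q₂(low-cost) = (133 − 4 − 3·9.8)/6 = 16.6.

16.60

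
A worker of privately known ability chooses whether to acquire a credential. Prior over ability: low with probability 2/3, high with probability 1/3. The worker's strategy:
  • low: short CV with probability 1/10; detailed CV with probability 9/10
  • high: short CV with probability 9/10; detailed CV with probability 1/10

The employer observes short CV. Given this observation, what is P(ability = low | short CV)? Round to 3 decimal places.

0.182

Apply Bayes' rule using the sender's strategy as the likelihood.
P(short CV) = (2/3)·(1/10) + (1/3)·(9/10) = 11/30
P(low | short CV) = ((2/3)·(1/10)) / (11/30) = (1/15) / (11/30) = 2/11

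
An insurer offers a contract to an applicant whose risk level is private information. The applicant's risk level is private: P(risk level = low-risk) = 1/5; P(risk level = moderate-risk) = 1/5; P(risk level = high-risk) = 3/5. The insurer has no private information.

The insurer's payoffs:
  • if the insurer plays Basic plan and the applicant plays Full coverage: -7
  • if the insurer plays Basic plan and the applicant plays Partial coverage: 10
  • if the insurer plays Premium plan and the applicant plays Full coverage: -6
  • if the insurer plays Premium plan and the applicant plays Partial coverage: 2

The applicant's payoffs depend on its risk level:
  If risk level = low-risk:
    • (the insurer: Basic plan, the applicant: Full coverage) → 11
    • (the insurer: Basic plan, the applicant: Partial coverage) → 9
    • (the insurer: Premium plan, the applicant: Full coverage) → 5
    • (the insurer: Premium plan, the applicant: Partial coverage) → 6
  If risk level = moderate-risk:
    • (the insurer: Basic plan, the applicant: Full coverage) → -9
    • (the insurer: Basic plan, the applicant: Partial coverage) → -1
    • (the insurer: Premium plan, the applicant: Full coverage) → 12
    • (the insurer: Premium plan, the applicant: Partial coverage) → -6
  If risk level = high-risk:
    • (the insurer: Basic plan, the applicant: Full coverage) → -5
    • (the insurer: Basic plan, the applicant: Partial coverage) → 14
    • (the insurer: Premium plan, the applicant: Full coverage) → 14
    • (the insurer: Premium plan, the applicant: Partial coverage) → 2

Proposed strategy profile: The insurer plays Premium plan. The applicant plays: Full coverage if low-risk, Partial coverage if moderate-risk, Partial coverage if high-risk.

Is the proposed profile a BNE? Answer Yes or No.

A profile is a BNE iff every type of every player is best-responding given beliefs about the other side.
The insurer plays Premium plan: E[Premium plan] = 1/5·(-6) + 1/5·(2) + 3/5·(2) = 2/5; E[Basic plan] = 33/5. Not best-responding. ✗
The applicant (risk level low-risk), facing Premium plan: Full coverage gives 5, Partial coverage gives 6. Proposed Full coverage is not best — profitable deviation exists. ✗
The applicant (risk level moderate-risk), facing Premium plan: Full coverage gives 12, Partial coverage gives -6. Proposed Partial coverage is not best — profitable deviation exists. ✗
The applicant (risk level high-risk), facing Premium plan: Full coverage gives 14, Partial coverage gives 2. Proposed Partial coverage is not best — profitable deviation exists. ✗

No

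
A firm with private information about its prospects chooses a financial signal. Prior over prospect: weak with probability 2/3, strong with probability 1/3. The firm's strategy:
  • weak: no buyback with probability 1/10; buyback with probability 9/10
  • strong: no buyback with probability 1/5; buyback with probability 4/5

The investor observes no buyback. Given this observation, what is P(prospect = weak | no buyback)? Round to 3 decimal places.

0.500

P(no buyback) = (2/3)·(1/10) + (1/3)·(1/5) = 2/15
P(weak | no buyback) = ((2/3)·(1/10)) / (2/15) = (1/15) / (2/15) = 1/2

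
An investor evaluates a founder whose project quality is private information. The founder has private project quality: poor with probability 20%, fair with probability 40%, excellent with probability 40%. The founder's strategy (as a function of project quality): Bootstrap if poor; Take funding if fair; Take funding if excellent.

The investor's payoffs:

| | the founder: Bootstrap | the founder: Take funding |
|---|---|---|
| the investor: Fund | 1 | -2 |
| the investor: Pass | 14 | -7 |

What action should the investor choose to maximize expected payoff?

Fund

E[Fund] = 0.2·(1) + 0.4·(-2) + 0.4·(-2) = -1.4
E[Pass] = 0.2·(14) + 0.4·(-7) + 0.4·(-7) = -2.8
Best response: Fund (-1.4 is the largest).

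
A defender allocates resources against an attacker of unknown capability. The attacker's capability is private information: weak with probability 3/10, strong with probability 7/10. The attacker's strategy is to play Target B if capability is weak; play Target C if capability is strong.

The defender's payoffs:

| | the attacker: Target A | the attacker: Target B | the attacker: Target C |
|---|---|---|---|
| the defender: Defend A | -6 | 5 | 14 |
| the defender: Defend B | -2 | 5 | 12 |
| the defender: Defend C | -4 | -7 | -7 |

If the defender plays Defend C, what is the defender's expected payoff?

-7

Take the expectation over the attacker's capability, weighting each type's action by its prior probability.
E[Defend C] = 3/10·(-7) + 7/10·(-7) = (-21/10) + (-49/10) = -7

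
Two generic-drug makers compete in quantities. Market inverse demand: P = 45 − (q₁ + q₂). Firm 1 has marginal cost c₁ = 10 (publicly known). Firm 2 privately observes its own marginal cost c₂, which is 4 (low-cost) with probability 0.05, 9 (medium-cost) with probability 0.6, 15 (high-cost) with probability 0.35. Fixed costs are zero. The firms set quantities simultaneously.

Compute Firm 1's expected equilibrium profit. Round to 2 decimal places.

Firm 2 with cost c maximizes (45 − (q₁+q₂) − c)·q₂, giving q₂(c) = (45 − c − q₁)/2.
E[c₂] = 0.05·4 + 0.6·9 + 0.35·15 = 10.85
Firm 1's FOC against E[q₂] yields q₁ = (45 − 2·10 + E[c₂])/3 = (45 − 20 + 10.85)/3 = 11.95.
E[P] = 45 − (q₁ + E[q₂]) = 21.95; Firm 1's expected profit = (E[P] − 10)·q₁ = (21.95 − 10)·11.95 = 142.803.

142.80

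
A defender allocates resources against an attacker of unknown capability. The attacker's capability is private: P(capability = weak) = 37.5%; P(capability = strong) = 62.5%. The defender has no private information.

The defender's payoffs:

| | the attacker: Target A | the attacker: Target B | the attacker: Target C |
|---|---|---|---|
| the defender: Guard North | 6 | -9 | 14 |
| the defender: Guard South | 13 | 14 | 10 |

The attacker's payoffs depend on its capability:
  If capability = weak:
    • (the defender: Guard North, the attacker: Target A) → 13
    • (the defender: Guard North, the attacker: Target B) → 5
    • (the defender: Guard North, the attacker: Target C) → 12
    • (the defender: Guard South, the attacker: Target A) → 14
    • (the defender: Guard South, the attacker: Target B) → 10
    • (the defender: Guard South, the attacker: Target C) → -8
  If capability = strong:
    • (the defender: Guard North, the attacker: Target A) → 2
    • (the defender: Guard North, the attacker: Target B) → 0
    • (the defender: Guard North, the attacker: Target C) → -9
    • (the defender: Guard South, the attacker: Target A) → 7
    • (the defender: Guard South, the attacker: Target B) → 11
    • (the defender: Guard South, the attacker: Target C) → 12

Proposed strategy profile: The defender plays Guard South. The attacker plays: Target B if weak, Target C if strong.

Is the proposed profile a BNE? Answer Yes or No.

No

A profile is a BNE iff every type of every player is best-responding given beliefs about the other side.
The defender plays Guard South: E[Guard South] = 0.375·(14) + 0.625·(10) = 11.5; E[Guard North] = 5.375. Best-responding. ✓
The attacker (capability weak), facing Guard South: Target A gives 14, Target B gives 10, Target C gives -8. Proposed Target B is not best — profitable deviation exists. ✗
The attacker (capability strong), facing Guard South: Target A gives 7, Target B gives 11, Target C gives 12. Proposed Target C is best. ✓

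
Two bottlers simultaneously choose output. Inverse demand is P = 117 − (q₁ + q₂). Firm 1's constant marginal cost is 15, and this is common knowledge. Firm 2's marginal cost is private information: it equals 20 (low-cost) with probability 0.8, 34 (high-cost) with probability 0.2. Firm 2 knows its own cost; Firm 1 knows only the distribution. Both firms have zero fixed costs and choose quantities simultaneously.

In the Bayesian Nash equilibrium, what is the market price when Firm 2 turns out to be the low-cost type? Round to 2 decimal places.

Type-c best response for Firm 2: q₂(c) = (117 − c)/2 − q₁/2.
Firm 1 maximizes expected profit; its first-order condition is 117 − 2q₁ − E[q₂] − 15 = 0.
Substituting E[q₂] and solving: E[c₂] = 22.8, so q₁ = (117 − 2·15 + 22.8)/3 = 36.6.
q₂(low-cost) = 30.2, so P = 117 − (36.6 + 30.2) = 50.2.

50.20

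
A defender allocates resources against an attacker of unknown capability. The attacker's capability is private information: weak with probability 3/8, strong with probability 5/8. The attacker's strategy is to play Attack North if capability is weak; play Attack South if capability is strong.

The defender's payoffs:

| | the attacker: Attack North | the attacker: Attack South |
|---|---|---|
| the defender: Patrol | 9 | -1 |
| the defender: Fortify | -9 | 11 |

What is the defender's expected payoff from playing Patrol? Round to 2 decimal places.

2.75

E[Patrol] = 3/8·9 + 5/8·(-1) = 27/8 + (-5/8) = 11/4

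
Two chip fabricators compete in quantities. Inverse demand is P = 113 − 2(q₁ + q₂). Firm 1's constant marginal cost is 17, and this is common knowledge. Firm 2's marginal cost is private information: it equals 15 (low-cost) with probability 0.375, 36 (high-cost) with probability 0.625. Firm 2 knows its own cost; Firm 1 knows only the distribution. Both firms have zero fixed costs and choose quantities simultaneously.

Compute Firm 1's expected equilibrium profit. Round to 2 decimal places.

637.54

Each type of Firm 2 best-responds to q₁; Firm 1 best-responds to the expected q₂ over Firm 2's types.
Firm 2 with cost c maximizes (113 − 2(q₁+q₂) − c)·q₂, giving q₂(c) = (113 − c − 2q₁)/4.
E[c₂] = 0.375·15 + 0.625·36 = 28.125
Firm 1's FOC against E[q₂] yields q₁ = (113 − 2·17 + E[c₂])/6 = (113 − 34 + 28.125)/6 = 17.8542.
E[P] = 113 − 2·(q₁ + E[q₂]) = 52.7083; Firm 1's expected profit = (E[P] − 17)·q₁ = (52.7083 − 17)·17.8542 = 637.543.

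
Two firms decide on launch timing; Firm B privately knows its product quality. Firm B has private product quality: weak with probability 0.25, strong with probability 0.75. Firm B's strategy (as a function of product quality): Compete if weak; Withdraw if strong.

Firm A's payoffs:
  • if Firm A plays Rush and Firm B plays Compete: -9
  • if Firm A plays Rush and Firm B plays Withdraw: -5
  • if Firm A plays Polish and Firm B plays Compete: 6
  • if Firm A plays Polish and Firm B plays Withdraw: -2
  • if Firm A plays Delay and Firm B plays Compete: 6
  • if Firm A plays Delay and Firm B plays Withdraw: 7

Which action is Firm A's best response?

Delay

E[Rush] = 0.25·(-9) + 0.75·(-5) = -6
E[Polish] = 0.25·(6) + 0.75·(-2) = 0
E[Delay] = 0.25·(6) + 0.75·(7) = 6.75
Best response: Delay (6.75 is the largest).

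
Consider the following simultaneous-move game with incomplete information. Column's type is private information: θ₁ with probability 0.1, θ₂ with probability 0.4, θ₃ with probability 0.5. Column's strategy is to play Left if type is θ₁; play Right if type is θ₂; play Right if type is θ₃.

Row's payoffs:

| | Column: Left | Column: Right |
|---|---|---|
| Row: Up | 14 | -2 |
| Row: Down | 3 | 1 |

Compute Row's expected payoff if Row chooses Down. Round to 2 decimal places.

1.20

Take the expectation over Column's type, weighting each type's action by its prior probability.
E[Down] = 0.1·3 + 0.4·1 + 0.5·1 = 0.3 + 0.4 + 0.5 = 1.2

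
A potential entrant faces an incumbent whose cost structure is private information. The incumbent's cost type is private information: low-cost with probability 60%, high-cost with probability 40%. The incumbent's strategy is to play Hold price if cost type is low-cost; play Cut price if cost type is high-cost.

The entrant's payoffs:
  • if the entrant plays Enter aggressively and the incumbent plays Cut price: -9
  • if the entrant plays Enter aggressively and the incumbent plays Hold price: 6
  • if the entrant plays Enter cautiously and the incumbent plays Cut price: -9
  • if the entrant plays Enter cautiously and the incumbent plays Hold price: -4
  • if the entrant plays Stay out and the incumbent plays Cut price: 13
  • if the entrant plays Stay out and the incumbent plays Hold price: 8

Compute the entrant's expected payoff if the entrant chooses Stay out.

10

Take the expectation over the incumbent's cost type, weighting each type's action by its prior probability.
E[Stay out] = 0.6·8 + 0.4·13 = 4.8 + 5.2 = 10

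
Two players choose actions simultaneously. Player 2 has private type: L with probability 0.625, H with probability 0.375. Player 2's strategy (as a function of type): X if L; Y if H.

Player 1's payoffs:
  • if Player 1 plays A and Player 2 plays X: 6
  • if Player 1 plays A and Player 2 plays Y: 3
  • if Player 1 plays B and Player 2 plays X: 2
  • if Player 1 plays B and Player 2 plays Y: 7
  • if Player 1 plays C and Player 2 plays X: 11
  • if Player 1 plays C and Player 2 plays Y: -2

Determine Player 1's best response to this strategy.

Compute Player 1's expected payoff for each action, taking the expectation over Player 2's type.
E[A] = 0.625·(6) + 0.375·(3) = 4.875
E[B] = 0.625·(2) + 0.375·(7) = 3.875
E[C] = 0.625·(11) + 0.375·(-2) = 6.125
Best response: C (6.125 is the largest).

C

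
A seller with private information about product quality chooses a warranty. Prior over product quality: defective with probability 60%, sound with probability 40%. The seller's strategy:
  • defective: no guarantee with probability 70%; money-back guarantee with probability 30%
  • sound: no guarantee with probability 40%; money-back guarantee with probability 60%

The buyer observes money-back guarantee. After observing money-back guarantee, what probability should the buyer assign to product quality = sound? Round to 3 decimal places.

P(money-back guarantee) = 0.6·0.3 + 0.4·0.6 = 0.42
P(sound | money-back guarantee) = (0.4·0.6) / 0.42 = 0.24 / 0.42 = 0.571429

0.571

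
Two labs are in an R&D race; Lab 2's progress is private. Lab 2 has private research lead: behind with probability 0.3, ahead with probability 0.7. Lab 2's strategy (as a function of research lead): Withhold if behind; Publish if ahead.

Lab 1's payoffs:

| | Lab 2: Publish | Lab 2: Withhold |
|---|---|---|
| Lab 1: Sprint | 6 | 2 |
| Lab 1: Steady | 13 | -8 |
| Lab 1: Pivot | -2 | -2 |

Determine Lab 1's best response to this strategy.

Steady

E[Sprint] = 0.3·(2) + 0.7·(6) = 4.8
E[Steady] = 0.3·(-8) + 0.7·(13) = 6.7
E[Pivot] = 0.3·(-2) + 0.7·(-2) = -2
Best response: Steady (6.7 is the largest).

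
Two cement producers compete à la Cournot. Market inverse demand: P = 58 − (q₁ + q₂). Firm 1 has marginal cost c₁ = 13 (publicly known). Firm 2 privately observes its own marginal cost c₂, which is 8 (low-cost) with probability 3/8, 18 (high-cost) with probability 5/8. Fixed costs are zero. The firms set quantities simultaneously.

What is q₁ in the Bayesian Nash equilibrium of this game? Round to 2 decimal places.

Firm 2 with cost c maximizes (58 − (q₁+q₂) − c)·q₂, giving q₂(c) = (58 − c − q₁)/2.
E[c₂] = 3/8·8 + 5/8·18 = 14.25
Firm 1's FOC against E[q₂] yields q₁ = (58 − 2·13 + E[c₂])/3 = (58 − 26 + 14.25)/3 = 15.4167.

15.42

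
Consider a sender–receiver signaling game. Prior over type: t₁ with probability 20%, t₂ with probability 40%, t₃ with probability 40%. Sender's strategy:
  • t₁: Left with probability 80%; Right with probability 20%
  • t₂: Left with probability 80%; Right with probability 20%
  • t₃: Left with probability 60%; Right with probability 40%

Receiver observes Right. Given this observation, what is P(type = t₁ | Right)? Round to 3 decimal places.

Apply Bayes' rule using the sender's strategy as the likelihood.
P(Right) = 0.2·0.2 + 0.4·0.2 + 0.4·0.4 = 0.28
P(t₁ | Right) = (0.2·0.2) / 0.28 = 0.04 / 0.28 = 0.142857

0.143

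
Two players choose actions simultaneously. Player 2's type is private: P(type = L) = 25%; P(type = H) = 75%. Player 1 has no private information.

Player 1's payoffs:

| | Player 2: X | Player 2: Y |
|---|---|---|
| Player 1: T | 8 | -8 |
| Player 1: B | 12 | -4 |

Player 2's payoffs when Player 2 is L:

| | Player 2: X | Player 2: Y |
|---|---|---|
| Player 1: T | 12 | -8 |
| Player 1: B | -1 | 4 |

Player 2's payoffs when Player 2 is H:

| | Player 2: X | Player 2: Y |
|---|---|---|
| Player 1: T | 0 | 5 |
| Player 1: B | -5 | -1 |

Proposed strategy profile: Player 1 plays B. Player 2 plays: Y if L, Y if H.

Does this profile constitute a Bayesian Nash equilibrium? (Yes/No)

Yes

A profile is a BNE iff every type of every player is best-responding given beliefs about the other side.
Player 1 plays B: E[B] = 0.25·(-4) + 0.75·(-4) = -4; E[T] = -8. Best-responding. ✓
Player 2 (type L), facing B: X gives -1, Y gives 4. Proposed Y is best. ✓
Player 2 (type H), facing B: X gives -5, Y gives -1. Proposed Y is best. ✓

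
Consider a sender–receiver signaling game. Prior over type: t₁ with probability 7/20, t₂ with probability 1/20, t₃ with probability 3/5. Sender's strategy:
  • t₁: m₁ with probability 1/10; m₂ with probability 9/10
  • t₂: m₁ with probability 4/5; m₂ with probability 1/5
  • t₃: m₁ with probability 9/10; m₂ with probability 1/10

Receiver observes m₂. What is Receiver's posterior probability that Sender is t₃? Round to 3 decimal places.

P(m₂) = (7/20)·(9/10) + (1/20)·(1/5) + (3/5)·(1/10) = 77/200
P(t₃ | m₂) = ((3/5)·(1/10)) / (77/200) = (3/50) / (77/200) = 12/77

0.156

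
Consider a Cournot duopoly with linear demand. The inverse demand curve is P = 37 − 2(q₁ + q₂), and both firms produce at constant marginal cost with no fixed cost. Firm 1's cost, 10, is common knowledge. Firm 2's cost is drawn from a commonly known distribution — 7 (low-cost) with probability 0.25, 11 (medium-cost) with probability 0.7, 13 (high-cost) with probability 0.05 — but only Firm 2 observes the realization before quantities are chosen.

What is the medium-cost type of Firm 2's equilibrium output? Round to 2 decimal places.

Each type of Firm 2 best-responds to q₁; Firm 1 best-responds to the expected q₂ over Firm 2's types.
Firm 2 with cost c maximizes (37 − 2(q₁+q₂) − c)·q₂, giving q₂(c) = (37 − c − 2q₁)/4.
E[c₂] = 0.25·7 + 0.7·11 + 0.05·13 = 10.1
Firm 1's FOC against E[q₂] yields q₁ = (37 − 2·10 + E[c₂])/6 = (37 − 20 + 10.1)/6 = 4.51667.
q₂(medium-cost) = (37 − 11 − 2·4.51667)/4 = 4.24167.

4.24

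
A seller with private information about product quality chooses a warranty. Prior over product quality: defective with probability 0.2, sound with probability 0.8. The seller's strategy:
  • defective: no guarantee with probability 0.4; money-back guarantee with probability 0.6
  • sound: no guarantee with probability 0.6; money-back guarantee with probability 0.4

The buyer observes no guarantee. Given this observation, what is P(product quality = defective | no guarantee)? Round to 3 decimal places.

P(no guarantee) = 0.2·0.4 + 0.8·0.6 = 0.56
P(defective | no guarantee) = (0.2·0.4) / 0.56 = 0.08 / 0.56 = 0.142857

0.143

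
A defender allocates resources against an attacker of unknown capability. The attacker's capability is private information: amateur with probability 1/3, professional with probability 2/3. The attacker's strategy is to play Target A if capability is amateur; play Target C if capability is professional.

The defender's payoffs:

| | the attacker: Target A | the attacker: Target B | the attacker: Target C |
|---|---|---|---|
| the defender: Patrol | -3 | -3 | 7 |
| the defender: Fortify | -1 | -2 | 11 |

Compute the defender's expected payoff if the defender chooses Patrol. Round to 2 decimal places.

E[Patrol] = 1/3·(-3) + 2/3·7 = (-1) + 14/3 = 11/3

3.67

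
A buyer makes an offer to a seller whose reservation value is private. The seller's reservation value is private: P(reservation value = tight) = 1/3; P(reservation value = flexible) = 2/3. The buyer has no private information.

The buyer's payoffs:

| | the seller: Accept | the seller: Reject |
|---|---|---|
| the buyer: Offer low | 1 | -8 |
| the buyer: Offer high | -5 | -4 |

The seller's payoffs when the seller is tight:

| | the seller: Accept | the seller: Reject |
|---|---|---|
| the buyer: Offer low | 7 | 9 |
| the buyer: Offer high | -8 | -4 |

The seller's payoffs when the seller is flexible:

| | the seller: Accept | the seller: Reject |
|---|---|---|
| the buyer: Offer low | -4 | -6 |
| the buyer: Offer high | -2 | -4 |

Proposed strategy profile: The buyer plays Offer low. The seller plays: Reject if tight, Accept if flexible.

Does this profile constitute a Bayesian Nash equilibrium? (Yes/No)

Yes

The buyer plays Offer low: E[Offer low] = 1/3·(-8) + 2/3·(1) = -2; E[Offer high] = -14/3. Best-responding. ✓
The seller (reservation value tight), facing Offer low: Accept gives 7, Reject gives 9. Proposed Reject is best. ✓
The seller (reservation value flexible), facing Offer low: Accept gives -4, Reject gives -6. Proposed Accept is best. ✓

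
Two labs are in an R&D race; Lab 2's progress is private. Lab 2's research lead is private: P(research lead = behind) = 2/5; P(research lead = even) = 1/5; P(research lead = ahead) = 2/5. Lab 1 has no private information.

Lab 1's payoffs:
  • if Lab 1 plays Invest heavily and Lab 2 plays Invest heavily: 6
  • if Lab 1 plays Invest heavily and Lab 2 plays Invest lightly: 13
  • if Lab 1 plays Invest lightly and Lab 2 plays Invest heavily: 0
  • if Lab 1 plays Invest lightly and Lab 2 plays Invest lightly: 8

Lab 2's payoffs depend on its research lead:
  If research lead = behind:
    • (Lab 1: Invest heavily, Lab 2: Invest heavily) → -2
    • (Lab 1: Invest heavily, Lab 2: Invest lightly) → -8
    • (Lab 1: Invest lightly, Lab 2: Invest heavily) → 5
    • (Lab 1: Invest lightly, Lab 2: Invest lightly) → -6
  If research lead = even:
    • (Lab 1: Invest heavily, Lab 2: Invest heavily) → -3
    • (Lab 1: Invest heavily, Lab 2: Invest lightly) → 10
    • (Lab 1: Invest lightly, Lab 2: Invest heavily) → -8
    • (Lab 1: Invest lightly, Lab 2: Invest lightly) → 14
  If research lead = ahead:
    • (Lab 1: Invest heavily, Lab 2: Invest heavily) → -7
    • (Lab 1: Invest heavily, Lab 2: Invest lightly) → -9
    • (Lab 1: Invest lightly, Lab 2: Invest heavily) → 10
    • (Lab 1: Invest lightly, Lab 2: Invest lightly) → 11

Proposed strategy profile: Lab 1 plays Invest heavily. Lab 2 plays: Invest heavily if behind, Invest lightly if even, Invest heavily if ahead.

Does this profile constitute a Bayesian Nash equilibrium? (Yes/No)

Lab 1 plays Invest heavily: E[Invest heavily] = 2/5·(6) + 1/5·(13) + 2/5·(6) = 37/5; E[Invest lightly] = 8/5. Best-responding. ✓
Lab 2 (research lead behind), facing Invest heavily: Invest heavily gives -2, Invest lightly gives -8. Proposed Invest heavily is best. ✓
Lab 2 (research lead even), facing Invest heavily: Invest heavily gives -3, Invest lightly gives 10. Proposed Invest lightly is best. ✓
Lab 2 (research lead ahead), facing Invest heavily: Invest heavily gives -7, Invest lightly gives -9. Proposed Invest heavily is best. ✓

Yes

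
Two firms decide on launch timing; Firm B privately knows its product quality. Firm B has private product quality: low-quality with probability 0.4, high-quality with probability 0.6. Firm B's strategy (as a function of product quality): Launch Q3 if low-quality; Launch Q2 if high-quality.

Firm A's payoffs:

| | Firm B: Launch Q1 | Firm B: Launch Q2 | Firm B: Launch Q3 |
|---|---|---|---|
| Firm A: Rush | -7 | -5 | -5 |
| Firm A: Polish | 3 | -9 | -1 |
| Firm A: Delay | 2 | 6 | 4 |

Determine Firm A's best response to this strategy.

Compute Firm A's expected payoff for each action, taking the expectation over Firm B's type.
E[Rush] = 0.4·(-5) + 0.6·(-5) = -5
E[Polish] = 0.4·(-1) + 0.6·(-9) = -5.8
E[Delay] = 0.4·(4) + 0.6·(6) = 5.2
Best response: Delay (5.2 is the largest).

Delay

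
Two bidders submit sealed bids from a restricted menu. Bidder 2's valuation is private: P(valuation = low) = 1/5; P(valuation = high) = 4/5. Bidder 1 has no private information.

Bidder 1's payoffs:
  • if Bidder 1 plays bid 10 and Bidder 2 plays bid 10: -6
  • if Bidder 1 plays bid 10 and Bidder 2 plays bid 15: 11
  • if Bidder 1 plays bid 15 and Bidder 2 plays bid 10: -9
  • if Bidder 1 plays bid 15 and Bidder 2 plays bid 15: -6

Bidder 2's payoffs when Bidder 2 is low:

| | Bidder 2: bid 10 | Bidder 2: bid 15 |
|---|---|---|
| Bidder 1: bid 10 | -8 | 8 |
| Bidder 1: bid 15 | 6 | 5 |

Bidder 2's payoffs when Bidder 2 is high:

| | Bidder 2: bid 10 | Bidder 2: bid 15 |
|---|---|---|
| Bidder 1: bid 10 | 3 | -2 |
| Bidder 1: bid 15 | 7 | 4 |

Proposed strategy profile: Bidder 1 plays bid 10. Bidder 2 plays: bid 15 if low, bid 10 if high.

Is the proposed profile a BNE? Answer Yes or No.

Bidder 1 plays bid 10: E[bid 10] = 1/5·(11) + 4/5·(-6) = -13/5; E[bid 15] = -42/5. Best-responding. ✓
Bidder 2 (valuation low), facing bid 10: bid 10 gives -8, bid 15 gives 8. Proposed bid 15 is best. ✓
Bidder 2 (valuation high), facing bid 10: bid 10 gives 3, bid 15 gives -2. Proposed bid 10 is best. ✓

Yes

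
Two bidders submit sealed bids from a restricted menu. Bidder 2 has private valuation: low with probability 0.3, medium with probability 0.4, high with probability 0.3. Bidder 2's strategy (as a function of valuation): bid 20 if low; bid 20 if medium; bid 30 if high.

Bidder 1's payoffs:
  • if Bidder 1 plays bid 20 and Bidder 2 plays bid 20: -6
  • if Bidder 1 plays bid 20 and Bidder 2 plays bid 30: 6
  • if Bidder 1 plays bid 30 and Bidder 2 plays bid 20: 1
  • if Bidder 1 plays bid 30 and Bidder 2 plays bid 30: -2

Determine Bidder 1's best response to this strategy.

bid 30

Compute Bidder 1's expected payoff for each action, taking the expectation over Bidder 2's type.
E[bid 20] = 0.3·(-6) + 0.4·(-6) + 0.3·(6) = -2.4
E[bid 30] = 0.3·(1) + 0.4·(1) + 0.3·(-2) = 0.1
Best response: bid 30 (0.1 is the largest).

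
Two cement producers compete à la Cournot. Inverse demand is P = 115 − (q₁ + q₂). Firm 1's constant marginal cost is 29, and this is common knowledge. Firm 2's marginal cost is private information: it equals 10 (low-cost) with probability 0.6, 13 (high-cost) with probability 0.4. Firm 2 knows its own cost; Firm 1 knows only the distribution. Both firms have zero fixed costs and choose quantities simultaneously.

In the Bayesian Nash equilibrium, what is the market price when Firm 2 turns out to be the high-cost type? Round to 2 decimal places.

52.63

Type-c best response for Firm 2: q₂(c) = (115 − c)/2 − q₁/2.
Firm 1 maximizes expected profit; its first-order condition is 115 − 2q₁ − E[q₂] − 29 = 0.
Substituting E[q₂] and solving: E[c₂] = 11.2, so q₁ = (115 − 2·29 + 11.2)/3 = 22.7333.
q₂(high-cost) = 39.6333, so P = 115 − (22.7333 + 39.6333) = 52.6333.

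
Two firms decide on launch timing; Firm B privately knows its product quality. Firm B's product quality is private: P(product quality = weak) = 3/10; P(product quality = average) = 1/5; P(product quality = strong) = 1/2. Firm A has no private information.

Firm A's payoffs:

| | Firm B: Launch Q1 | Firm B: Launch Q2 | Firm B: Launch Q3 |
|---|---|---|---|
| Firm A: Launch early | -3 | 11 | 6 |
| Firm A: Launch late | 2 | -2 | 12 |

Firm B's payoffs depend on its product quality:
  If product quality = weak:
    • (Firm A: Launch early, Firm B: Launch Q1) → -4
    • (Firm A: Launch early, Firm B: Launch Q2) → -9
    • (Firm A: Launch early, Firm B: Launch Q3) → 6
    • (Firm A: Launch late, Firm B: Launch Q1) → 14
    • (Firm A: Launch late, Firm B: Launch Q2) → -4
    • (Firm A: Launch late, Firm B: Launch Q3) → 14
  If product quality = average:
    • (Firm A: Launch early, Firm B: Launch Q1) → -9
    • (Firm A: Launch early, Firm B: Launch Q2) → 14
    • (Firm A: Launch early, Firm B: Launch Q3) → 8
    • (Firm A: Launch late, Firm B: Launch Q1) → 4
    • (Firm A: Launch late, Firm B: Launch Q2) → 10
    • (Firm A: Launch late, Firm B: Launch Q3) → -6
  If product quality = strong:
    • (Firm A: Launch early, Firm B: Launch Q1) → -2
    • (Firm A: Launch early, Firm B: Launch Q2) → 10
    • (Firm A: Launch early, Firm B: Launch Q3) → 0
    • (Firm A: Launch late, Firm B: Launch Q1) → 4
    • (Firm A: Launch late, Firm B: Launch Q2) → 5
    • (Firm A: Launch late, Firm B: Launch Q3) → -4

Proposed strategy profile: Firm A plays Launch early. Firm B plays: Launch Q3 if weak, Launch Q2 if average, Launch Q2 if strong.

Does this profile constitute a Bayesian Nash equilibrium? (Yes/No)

Firm A plays Launch early: E[Launch early] = 3/10·(6) + 1/5·(11) + 1/2·(11) = 19/2; E[Launch late] = 11/5. Best-responding. ✓
Firm B (product quality weak), facing Launch early: Launch Q1 gives -4, Launch Q2 gives -9, Launch Q3 gives 6. Proposed Launch Q3 is best. ✓
Firm B (product quality average), facing Launch early: Launch Q1 gives -9, Launch Q2 gives 14, Launch Q3 gives 8. Proposed Launch Q2 is best. ✓
Firm B (product quality strong), facing Launch early: Launch Q1 gives -2, Launch Q2 gives 10, Launch Q3 gives 0. Proposed Launch Q2 is best. ✓

Yes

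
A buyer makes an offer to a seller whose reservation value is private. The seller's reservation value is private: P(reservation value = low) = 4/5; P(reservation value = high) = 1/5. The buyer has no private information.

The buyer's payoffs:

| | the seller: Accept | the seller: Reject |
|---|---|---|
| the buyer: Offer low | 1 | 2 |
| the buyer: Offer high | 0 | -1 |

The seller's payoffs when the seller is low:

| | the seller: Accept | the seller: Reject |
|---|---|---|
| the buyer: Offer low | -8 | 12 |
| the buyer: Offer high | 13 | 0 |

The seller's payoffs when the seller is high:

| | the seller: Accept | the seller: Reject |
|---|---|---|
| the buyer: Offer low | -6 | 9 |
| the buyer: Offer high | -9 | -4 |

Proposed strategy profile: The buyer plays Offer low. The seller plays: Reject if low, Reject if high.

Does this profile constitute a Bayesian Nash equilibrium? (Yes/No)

A profile is a BNE iff every type of every player is best-responding given beliefs about the other side.
The buyer plays Offer low: E[Offer low] = 4/5·(2) + 1/5·(2) = 2; E[Offer high] = -1. Best-responding. ✓
The seller (reservation value low), facing Offer low: Accept gives -8, Reject gives 12. Proposed Reject is best. ✓
The seller (reservation value high), facing Offer low: Accept gives -6, Reject gives 9. Proposed Reject is best. ✓

Yes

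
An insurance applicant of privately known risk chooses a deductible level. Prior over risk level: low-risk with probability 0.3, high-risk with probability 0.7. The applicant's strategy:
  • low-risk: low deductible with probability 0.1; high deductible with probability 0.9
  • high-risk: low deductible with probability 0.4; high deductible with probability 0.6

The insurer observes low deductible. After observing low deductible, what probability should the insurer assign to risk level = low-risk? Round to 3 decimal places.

0.097

Apply Bayes' rule using the sender's strategy as the likelihood.
P(low deductible) = 0.3·0.1 + 0.7·0.4 = 0.31
P(low-risk | low deductible) = (0.3·0.1) / 0.31 = 0.03 / 0.31 = 0.0967742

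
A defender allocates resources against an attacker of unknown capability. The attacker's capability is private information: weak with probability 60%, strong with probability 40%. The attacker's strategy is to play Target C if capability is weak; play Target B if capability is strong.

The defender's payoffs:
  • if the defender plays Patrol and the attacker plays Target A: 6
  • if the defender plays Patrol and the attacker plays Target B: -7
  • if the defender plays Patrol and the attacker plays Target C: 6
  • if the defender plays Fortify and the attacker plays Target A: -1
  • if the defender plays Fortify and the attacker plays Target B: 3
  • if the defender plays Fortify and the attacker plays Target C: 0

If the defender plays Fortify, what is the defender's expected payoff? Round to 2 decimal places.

E[Fortify] = 0.6·0 + 0.4·3 = 0 + 1.2 = 1.2

1.20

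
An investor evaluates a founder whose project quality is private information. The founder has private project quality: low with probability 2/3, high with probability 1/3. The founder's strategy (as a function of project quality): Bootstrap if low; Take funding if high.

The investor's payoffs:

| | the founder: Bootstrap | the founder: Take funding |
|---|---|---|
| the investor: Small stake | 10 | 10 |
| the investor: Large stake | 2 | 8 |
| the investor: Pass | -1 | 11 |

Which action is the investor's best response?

Small stake

E[Small stake] = 2/3·(10) + 1/3·(10) = 10
E[Large stake] = 2/3·(2) + 1/3·(8) = 4
E[Pass] = 2/3·(-1) + 1/3·(11) = 3
Best response: Small stake (10 is the largest).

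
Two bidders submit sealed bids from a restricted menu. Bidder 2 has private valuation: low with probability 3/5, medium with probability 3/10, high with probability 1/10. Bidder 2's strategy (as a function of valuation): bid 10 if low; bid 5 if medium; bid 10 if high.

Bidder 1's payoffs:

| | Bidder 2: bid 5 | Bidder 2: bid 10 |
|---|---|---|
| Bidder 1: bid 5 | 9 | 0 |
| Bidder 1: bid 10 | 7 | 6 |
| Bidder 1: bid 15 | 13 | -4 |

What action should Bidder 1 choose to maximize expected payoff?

bid 10

Compute Bidder 1's expected payoff for each action, taking the expectation over Bidder 2's type.
E[bid 5] = 3/5·(0) + 3/10·(9) + 1/10·(0) = 27/10
E[bid 10] = 3/5·(6) + 3/10·(7) + 1/10·(6) = 63/10
E[bid 15] = 3/5·(-4) + 3/10·(13) + 1/10·(-4) = 11/10
Best response: bid 10 (63/10 is the largest).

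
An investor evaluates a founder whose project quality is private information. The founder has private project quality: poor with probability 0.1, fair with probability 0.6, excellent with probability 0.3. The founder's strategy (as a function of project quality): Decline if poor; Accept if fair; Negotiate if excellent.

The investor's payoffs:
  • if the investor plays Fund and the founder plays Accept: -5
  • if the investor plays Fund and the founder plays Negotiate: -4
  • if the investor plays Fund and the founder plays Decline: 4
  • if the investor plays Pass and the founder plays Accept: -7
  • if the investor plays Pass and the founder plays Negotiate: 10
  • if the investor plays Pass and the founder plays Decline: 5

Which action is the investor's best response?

Pass

E[Fund] = 0.1·(4) + 0.6·(-5) + 0.3·(-4) = -3.8
E[Pass] = 0.1·(5) + 0.6·(-7) + 0.3·(10) = -0.7
Best response: Pass (-0.7 is the largest).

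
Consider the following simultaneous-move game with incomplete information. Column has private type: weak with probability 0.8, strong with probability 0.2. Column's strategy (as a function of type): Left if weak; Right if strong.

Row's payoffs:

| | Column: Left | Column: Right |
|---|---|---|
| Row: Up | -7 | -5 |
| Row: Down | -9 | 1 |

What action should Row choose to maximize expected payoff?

E[Up] = 0.8·(-7) + 0.2·(-5) = -6.6
E[Down] = 0.8·(-9) + 0.2·(1) = -7
Best response: Up (-6.6 is the largest).

Up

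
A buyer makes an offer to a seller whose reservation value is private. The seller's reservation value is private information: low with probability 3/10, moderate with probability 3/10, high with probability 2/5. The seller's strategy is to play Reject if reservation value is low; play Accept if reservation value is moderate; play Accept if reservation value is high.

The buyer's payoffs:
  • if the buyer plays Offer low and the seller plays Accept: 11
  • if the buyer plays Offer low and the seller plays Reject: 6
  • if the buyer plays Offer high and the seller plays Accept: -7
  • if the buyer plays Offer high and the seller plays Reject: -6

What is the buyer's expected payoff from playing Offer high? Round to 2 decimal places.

E[Offer high] = 3/10·(-6) + 3/10·(-7) + 2/5·(-7) = (-9/5) + (-21/10) + (-14/5) = -67/10

-6.70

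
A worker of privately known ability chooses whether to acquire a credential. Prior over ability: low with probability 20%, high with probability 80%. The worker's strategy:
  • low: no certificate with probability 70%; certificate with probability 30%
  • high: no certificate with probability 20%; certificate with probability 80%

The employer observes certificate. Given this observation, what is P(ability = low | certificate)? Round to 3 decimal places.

Apply Bayes' rule using the sender's strategy as the likelihood.
P(certificate) = 0.2·0.3 + 0.8·0.8 = 0.7
P(low | certificate) = (0.2·0.3) / 0.7 = 0.06 / 0.7 = 0.0857143

0.086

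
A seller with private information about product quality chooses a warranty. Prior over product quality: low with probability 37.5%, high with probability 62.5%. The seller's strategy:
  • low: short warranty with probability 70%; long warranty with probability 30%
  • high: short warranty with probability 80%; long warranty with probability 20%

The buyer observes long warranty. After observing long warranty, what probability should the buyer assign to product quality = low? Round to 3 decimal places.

P(long warranty) = 0.375·0.3 + 0.625·0.2 = 0.2375
P(low | long warranty) = (0.375·0.3) / 0.2375 = 0.1125 / 0.2375 = 0.473684

0.474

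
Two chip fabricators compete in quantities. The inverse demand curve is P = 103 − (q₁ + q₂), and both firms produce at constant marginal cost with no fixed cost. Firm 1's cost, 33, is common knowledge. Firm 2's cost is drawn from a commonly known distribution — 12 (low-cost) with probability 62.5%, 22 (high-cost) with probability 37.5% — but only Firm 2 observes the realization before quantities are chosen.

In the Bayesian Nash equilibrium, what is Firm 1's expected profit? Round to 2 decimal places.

309.17

Firm 2 with cost c maximizes (103 − (q₁+q₂) − c)·q₂, giving q₂(c) = (103 − c − q₁)/2.
E[c₂] = 0.625·12 + 0.375·22 = 15.75
Firm 1's FOC against E[q₂] yields q₁ = (103 − 2·33 + E[c₂])/3 = (103 − 66 + 15.75)/3 = 17.5833.
E[P] = 103 − (q₁ + E[q₂]) = 50.5833; Firm 1's expected profit = (E[P] − 33)·q₁ = (50.5833 − 33)·17.5833 = 309.174.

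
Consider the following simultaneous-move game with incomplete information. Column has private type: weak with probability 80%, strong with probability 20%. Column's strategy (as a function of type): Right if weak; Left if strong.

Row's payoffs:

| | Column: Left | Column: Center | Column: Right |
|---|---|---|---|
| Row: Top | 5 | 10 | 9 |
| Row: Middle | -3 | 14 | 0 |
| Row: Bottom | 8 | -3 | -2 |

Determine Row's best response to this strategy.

Top

E[Top] = 0.8·(9) + 0.2·(5) = 8.2
E[Middle] = 0.8·(0) + 0.2·(-3) = -0.6
E[Bottom] = 0.8·(-2) + 0.2·(8) = 0
Best response: Top (8.2 is the largest).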